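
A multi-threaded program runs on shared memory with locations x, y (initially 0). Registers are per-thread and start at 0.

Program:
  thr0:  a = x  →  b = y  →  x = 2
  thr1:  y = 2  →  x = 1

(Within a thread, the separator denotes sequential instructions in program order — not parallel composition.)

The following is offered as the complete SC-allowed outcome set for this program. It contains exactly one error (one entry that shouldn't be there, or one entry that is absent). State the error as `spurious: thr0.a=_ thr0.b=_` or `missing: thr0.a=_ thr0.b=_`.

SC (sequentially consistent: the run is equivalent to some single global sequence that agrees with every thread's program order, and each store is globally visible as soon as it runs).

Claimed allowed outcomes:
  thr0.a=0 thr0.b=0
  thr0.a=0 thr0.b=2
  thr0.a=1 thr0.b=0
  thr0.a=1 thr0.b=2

spurious: thr0.a=1 thr0.b=0

outcome vector order: (thr0.a,thr0.b)
SC: 3 outcomes — {(0,0), (0,2), (1,2)}
claimed∖SC = {(1,0)}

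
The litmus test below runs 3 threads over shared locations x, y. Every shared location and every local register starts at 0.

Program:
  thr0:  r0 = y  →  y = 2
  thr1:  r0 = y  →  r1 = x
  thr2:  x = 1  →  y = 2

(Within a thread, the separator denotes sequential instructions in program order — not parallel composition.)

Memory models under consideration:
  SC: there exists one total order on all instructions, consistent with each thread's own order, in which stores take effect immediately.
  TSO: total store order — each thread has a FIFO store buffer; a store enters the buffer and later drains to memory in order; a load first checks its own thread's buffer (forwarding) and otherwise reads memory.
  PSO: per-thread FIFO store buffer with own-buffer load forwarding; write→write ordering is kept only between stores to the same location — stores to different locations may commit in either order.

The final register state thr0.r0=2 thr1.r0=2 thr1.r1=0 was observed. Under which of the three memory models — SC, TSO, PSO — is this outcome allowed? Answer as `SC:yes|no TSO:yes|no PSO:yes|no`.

SC:no TSO:no PSO:yes

outcome vector order: (thr0.r0,thr1.r0,thr1.r1)
SC: 7 outcomes — {(0,0,0); (0,0,1); (0,2,0); (0,2,1); (2,0,0); (2,0,1); (2,2,1)}
TSO: 7 outcomes — {(0,0,0); (0,0,1); (0,2,0); (0,2,1); (2,0,0); (2,0,1); (2,2,1)}
PSO: 8 outcomes — {(0,0,0); (0,0,1); (0,2,0); (0,2,1); (2,0,0); (2,0,1); (2,2,0); (2,2,1)}
target (2,2,0) ∈ {PSO}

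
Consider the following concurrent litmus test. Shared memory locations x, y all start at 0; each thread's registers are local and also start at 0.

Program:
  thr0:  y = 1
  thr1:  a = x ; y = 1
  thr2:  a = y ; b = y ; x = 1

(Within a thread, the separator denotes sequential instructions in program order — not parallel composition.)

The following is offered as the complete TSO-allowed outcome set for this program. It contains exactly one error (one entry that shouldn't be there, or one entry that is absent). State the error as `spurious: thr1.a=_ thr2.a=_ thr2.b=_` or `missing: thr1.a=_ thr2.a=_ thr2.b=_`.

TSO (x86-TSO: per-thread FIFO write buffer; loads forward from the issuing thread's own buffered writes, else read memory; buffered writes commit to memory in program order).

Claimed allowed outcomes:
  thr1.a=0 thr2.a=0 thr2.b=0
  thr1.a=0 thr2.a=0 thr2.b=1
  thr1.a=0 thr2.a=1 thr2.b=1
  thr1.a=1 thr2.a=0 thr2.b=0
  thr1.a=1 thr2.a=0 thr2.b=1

outcome vector order: (thr1.a,thr2.a,thr2.b)
under TSO → <0 0 0> <0 0 1> <0 1 1> <1 0 0> <1 0 1> <1 1 1>
TSO∖claimed = {<1 1 1>}

missing: thr1.a=1 thr2.a=1 thr2.b=1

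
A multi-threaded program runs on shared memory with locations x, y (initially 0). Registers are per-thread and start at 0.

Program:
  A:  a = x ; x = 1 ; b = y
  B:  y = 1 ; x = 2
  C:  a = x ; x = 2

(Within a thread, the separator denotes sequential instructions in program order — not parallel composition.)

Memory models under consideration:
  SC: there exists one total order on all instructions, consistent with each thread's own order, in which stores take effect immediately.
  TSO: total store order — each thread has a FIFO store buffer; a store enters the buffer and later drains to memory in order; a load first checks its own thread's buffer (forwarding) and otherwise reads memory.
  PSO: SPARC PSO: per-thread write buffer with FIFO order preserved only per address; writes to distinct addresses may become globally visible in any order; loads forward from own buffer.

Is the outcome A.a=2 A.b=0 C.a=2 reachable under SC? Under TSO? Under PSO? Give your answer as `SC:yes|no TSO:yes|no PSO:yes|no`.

outcome vector order: (A.a,A.b,C.a)
under SC → 0/0/0 0/0/1 0/0/2 0/1/0 0/1/1 0/1/2 2/0/0 2/1/0 2/1/1 2/1/2
under TSO → 0/0/0 0/0/1 0/0/2 0/1/0 0/1/1 0/1/2 2/0/0 2/1/0 2/1/1 2/1/2
under PSO → 0/0/0 0/0/1 0/0/2 0/1/0 0/1/1 0/1/2 2/0/0 2/0/1 2/0/2 2/1/0 2/1/1 2/1/2
target 2/0/2 ∈ {PSO}

SC:no TSO:no PSO:yes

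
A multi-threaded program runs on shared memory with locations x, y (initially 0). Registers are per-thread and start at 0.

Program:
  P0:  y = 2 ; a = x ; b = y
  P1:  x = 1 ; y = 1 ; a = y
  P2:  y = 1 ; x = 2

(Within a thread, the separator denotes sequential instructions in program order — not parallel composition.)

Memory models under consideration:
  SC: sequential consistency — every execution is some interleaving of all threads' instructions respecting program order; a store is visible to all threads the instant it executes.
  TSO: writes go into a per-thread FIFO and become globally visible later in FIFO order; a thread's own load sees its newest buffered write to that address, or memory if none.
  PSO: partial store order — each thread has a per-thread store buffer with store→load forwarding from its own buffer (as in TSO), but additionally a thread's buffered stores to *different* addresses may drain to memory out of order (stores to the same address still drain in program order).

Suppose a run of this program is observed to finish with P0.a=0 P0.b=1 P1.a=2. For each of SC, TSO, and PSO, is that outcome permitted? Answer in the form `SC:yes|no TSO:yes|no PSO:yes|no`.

outcome vector order: (P0.a,P0.b,P1.a)
under SC → 011; 021; 111; 112; 121; 122; 211; 212; 221; 222
under TSO → 011; 012; 021; 022; 111; 112; 121; 122; 211; 212; 221; 222
under PSO → 011; 012; 021; 022; 111; 112; 121; 122; 211; 212; 221; 222
target 012 ∈ {TSO,PSO}

SC:no TSO:yes PSO:yes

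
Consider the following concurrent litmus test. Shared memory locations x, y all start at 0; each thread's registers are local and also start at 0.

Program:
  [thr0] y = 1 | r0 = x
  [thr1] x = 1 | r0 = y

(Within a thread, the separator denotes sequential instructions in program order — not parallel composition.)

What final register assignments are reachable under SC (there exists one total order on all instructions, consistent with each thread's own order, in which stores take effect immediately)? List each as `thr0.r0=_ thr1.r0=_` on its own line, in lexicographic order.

thr0.r0=0 thr1.r0=1
thr0.r0=1 thr1.r0=0
thr0.r0=1 thr1.r0=1

outcome vector order: (thr0.r0,thr1.r0)
|SC outcomes| = 3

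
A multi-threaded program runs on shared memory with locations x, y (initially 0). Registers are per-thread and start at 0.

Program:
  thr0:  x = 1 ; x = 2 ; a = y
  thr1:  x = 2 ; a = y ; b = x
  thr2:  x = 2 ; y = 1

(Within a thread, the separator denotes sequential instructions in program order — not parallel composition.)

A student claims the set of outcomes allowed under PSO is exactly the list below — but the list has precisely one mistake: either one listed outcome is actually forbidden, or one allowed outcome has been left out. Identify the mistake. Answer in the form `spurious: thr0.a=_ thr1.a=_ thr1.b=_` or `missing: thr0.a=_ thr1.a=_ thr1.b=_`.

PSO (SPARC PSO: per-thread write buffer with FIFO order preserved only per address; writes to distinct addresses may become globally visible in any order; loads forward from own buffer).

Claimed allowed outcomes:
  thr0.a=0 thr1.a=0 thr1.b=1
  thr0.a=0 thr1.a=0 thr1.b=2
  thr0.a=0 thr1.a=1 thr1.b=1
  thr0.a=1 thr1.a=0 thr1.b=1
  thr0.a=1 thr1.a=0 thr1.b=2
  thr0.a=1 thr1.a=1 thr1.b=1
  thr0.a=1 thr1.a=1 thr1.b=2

outcome vector order: (thr0.a,thr1.a,thr1.b)
PSO: 8 outcomes — {<0 0 1>; <0 0 2>; <0 1 1>; <0 1 2>; <1 0 1>; <1 0 2>; <1 1 1>; <1 1 2>}
PSO∖claimed = {<0 1 2>}

missing: thr0.a=0 thr1.a=1 thr1.b=2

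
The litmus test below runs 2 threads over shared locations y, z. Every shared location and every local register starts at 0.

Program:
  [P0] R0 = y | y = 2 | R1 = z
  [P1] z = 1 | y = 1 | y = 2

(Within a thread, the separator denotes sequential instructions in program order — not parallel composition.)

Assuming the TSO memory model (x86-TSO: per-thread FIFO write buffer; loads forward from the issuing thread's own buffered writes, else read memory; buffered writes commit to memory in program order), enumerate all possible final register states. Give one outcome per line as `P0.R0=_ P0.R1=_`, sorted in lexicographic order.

P0.R0=0 P0.R1=0
P0.R0=0 P0.R1=1
P0.R0=1 P0.R1=1
P0.R0=2 P0.R1=1

outcome vector order: (P0.R0,P0.R1)
|TSO outcomes| = 4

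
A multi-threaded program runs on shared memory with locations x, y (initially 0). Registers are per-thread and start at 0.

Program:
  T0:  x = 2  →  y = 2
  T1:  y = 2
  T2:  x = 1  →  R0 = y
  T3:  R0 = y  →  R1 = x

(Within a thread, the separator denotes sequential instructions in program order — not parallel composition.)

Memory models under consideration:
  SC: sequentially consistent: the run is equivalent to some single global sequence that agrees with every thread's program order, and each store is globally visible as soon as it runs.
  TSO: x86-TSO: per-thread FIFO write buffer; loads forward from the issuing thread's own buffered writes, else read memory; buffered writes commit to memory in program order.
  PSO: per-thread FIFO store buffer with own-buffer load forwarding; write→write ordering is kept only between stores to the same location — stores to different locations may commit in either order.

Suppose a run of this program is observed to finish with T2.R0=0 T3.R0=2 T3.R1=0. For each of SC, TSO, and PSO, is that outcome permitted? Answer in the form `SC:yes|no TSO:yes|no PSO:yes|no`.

outcome vector order: (T2.R0,T3.R0,T3.R1)
SC: 11 outcomes — {(0,0,0) (0,0,1) (0,0,2) (0,2,1) (0,2,2) (2,0,0) (2,0,1) (2,0,2) (2,2,0) (2,2,1) (2,2,2)}
TSO: 12 outcomes — {(0,0,0) (0,0,1) (0,0,2) (0,2,0) (0,2,1) (0,2,2) (2,0,0) (2,0,1) (2,0,2) (2,2,0) (2,2,1) (2,2,2)}
PSO: 12 outcomes — {(0,0,0) (0,0,1) (0,0,2) (0,2,0) (0,2,1) (0,2,2) (2,0,0) (2,0,1) (2,0,2) (2,2,0) (2,2,1) (2,2,2)}
target (0,2,0) ∈ {TSO,PSO}

SC:no TSO:yes PSO:yes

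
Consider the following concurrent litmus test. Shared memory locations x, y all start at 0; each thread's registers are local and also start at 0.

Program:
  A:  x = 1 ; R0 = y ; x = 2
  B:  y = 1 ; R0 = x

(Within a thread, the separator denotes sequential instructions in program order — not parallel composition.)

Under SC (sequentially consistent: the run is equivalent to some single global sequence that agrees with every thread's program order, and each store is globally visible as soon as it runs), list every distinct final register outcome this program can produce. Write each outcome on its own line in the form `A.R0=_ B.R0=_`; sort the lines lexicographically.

A.R0=0 B.R0=1
A.R0=0 B.R0=2
A.R0=1 B.R0=0
A.R0=1 B.R0=1
A.R0=1 B.R0=2

outcome vector order: (A.R0,B.R0)
|SC outcomes| = 5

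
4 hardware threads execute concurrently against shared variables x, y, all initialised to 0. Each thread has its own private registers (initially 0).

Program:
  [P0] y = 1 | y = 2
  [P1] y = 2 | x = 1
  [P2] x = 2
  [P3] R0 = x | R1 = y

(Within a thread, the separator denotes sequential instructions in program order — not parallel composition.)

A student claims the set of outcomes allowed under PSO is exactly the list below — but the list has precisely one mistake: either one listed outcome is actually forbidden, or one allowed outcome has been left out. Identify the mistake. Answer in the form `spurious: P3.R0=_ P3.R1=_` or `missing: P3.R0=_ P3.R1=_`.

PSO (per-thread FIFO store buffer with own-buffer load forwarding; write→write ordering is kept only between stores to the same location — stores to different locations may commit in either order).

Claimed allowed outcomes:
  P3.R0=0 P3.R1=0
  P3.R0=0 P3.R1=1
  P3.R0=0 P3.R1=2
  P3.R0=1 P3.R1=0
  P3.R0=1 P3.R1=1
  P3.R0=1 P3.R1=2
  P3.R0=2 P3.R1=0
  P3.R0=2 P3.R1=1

missing: P3.R0=2 P3.R1=2

outcome vector order: (P3.R0,P3.R1)
under PSO → (0,0) (0,1) (0,2) (1,0) (1,1) (1,2) (2,0) (2,1) (2,2)
PSO∖claimed = {(2,2)}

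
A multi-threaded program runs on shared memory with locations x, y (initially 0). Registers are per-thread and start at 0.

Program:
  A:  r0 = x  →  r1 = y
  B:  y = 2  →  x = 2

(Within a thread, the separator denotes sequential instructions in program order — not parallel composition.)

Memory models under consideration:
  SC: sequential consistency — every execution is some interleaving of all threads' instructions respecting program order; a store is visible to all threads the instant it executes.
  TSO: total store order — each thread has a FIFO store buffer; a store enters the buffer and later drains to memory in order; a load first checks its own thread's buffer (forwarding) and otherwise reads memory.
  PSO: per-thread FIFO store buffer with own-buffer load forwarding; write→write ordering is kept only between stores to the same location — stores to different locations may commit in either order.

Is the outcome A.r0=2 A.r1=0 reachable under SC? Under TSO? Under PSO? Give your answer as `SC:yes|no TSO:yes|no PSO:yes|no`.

SC:no TSO:no PSO:yes

outcome vector order: (A.r0,A.r1)
[SC] allowed = {0/0, 0/2, 2/2}
[TSO] allowed = {0/0, 0/2, 2/2}
[PSO] allowed = {0/0, 0/2, 2/0, 2/2}
target 2/0 ∈ {PSO}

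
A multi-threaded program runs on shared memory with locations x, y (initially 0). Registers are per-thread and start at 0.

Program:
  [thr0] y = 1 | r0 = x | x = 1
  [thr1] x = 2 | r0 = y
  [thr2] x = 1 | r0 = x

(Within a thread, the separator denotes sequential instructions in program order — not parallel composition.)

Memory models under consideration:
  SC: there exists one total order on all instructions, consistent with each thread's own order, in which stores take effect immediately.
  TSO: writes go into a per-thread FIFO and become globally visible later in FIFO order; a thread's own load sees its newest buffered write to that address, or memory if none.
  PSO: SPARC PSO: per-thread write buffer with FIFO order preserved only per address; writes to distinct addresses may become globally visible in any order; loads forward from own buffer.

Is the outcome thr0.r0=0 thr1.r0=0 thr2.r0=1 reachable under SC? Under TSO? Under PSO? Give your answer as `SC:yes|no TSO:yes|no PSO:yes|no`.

SC:no TSO:yes PSO:yes

outcome vector order: (thr0.r0,thr1.r0,thr2.r0)
under SC → <0 1 1>, <0 1 2>, <1 0 1>, <1 1 1>, <1 1 2>, <2 0 1>, <2 0 2>, <2 1 1>, <2 1 2>
under TSO → <0 0 1>, <0 0 2>, <0 1 1>, <0 1 2>, <1 0 1>, <1 0 2>, <1 1 1>, <1 1 2>, <2 0 1>, <2 0 2>, <2 1 1>, <2 1 2>
under PSO → <0 0 1>, <0 0 2>, <0 1 1>, <0 1 2>, <1 0 1>, <1 0 2>, <1 1 1>, <1 1 2>, <2 0 1>, <2 0 2>, <2 1 1>, <2 1 2>
target <0 0 1> ∈ {TSO,PSO}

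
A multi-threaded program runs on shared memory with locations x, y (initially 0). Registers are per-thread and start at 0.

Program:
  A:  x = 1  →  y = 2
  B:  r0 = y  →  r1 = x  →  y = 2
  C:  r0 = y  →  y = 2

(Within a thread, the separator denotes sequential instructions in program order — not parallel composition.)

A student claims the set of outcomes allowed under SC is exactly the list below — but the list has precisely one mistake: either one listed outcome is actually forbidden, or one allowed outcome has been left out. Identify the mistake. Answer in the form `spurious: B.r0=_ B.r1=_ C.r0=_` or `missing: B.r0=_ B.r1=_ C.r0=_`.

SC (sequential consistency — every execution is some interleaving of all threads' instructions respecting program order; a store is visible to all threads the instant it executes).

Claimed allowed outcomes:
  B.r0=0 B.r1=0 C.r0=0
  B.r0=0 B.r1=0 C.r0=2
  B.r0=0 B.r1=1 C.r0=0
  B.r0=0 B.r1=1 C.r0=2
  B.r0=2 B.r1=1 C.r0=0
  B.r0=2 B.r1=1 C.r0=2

outcome vector order: (B.r0,B.r1,C.r0)
under SC → <0 0 0>; <0 0 2>; <0 1 0>; <0 1 2>; <2 0 0>; <2 1 0>; <2 1 2>
SC∖claimed = {<2 0 0>}

missing: B.r0=2 B.r1=0 C.r0=0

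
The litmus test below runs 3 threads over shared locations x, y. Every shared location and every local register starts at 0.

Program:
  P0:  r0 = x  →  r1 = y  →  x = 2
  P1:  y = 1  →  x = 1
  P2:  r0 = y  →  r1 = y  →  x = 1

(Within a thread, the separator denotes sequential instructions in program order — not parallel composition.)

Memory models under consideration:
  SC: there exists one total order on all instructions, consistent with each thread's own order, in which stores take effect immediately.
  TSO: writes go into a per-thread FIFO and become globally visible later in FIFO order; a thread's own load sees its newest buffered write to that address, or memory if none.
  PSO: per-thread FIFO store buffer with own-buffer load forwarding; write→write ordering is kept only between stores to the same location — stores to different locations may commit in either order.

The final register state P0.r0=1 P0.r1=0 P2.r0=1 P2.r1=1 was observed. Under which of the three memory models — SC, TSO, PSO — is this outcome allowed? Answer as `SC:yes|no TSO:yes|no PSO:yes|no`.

outcome vector order: (P0.r0,P0.r1,P2.r0,P2.r1)
SC (10): 0/0/0/0, 0/0/0/1, 0/0/1/1, 0/1/0/0, 0/1/0/1, 0/1/1/1, 1/0/0/0, 1/1/0/0, 1/1/0/1, 1/1/1/1
TSO (10): 0/0/0/0, 0/0/0/1, 0/0/1/1, 0/1/0/0, 0/1/0/1, 0/1/1/1, 1/0/0/0, 1/1/0/0, 1/1/0/1, 1/1/1/1
PSO (12): 0/0/0/0, 0/0/0/1, 0/0/1/1, 0/1/0/0, 0/1/0/1, 0/1/1/1, 1/0/0/0, 1/0/0/1, 1/0/1/1, 1/1/0/0, 1/1/0/1, 1/1/1/1
target 1/0/1/1 ∈ {PSO}

SC:no TSO:no PSO:yes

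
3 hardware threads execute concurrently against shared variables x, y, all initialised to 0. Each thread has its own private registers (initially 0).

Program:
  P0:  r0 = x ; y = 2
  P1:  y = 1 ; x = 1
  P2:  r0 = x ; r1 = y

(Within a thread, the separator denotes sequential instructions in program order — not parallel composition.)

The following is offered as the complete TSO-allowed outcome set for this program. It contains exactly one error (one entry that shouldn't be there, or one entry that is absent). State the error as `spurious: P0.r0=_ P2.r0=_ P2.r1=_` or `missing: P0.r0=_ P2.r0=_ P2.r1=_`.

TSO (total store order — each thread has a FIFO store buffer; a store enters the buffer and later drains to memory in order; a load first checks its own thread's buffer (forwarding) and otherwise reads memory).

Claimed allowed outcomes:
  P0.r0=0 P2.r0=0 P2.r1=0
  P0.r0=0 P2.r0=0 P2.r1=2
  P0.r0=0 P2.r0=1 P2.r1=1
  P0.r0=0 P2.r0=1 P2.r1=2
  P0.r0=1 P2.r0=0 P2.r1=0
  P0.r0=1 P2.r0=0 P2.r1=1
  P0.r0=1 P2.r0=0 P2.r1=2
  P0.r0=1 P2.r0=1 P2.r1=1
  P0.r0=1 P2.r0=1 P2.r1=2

outcome vector order: (P0.r0,P2.r0,P2.r1)
[TSO] allowed = {(0,0,0); (0,0,1); (0,0,2); (0,1,1); (0,1,2); (1,0,0); (1,0,1); (1,0,2); (1,1,1); (1,1,2)}
TSO∖claimed = {(0,0,1)}

missing: P0.r0=0 P2.r0=0 P2.r1=1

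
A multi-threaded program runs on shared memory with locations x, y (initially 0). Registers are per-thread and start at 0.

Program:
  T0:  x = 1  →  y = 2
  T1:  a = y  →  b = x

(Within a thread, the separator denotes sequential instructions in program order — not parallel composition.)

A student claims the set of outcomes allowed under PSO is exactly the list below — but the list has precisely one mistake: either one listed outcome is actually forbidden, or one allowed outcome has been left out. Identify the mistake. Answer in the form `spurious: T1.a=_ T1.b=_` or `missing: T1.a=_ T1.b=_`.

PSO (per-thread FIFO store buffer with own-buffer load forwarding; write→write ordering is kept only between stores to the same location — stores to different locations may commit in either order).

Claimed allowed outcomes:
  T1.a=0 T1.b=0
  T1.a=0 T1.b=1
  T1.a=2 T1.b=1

outcome vector order: (T1.a,T1.b)
under PSO → 00 01 20 21
PSO∖claimed = {20}

missing: T1.a=2 T1.b=0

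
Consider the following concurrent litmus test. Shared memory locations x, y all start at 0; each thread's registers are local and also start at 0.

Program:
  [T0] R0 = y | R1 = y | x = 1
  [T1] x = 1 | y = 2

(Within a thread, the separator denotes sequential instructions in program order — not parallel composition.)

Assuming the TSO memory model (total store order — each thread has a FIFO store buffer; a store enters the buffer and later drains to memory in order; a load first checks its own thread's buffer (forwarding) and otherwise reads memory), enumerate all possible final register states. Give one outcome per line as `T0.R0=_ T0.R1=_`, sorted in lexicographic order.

outcome vector order: (T0.R0,T0.R1)
|TSO outcomes| = 3

T0.R0=0 T0.R1=0
T0.R0=0 T0.R1=2
T0.R0=2 T0.R1=2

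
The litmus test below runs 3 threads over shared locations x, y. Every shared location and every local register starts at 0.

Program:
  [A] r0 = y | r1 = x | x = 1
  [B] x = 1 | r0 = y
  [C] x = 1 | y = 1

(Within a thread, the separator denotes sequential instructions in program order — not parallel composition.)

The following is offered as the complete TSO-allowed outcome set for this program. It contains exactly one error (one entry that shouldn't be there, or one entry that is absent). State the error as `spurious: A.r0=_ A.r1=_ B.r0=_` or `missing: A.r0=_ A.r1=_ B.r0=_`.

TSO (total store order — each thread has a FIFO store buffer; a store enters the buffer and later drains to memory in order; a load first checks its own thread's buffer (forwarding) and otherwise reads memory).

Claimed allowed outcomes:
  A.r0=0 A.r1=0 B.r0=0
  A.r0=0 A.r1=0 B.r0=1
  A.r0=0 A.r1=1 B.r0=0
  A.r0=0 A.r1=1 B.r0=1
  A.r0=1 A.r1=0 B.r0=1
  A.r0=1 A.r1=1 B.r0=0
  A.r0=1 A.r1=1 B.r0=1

outcome vector order: (A.r0,A.r1,B.r0)
[TSO] allowed = {0/0/0 0/0/1 0/1/0 0/1/1 1/1/0 1/1/1}
claimed∖TSO = {1/0/1}

spurious: A.r0=1 A.r1=0 B.r0=1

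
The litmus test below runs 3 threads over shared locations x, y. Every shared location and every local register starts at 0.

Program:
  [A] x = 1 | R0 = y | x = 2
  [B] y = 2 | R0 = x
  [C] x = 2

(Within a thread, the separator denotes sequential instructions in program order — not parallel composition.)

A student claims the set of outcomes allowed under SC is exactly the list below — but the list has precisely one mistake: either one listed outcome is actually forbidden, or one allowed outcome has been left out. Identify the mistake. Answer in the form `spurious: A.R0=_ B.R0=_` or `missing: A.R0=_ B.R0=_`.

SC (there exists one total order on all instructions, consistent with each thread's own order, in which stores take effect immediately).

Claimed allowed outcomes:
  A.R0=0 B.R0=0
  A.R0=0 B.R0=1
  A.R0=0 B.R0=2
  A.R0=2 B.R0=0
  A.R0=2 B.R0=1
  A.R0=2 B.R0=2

outcome vector order: (A.R0,B.R0)
[SC] allowed = {0/1; 0/2; 2/0; 2/1; 2/2}
claimed∖SC = {0/0}

spurious: A.R0=0 B.R0=0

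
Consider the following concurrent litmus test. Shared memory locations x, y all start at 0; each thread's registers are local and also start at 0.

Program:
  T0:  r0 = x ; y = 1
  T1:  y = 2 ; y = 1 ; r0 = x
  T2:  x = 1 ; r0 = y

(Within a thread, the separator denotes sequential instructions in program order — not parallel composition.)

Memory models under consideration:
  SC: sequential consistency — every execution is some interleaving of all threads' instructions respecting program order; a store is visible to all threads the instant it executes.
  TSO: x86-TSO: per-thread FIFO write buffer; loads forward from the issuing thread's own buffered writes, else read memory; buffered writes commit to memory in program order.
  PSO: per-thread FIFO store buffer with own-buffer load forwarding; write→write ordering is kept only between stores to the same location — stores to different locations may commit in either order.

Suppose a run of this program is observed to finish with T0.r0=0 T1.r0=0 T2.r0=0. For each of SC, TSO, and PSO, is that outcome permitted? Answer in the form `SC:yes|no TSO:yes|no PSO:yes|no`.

outcome vector order: (T0.r0,T1.r0,T2.r0)
[SC] allowed = {001 010 011 012 101 110 111 112}
[TSO] allowed = {000 001 002 010 011 012 100 101 102 110 111 112}
[PSO] allowed = {000 001 002 010 011 012 100 101 102 110 111 112}
target 000 ∈ {TSO,PSO}

SC:no TSO:yes PSO:yes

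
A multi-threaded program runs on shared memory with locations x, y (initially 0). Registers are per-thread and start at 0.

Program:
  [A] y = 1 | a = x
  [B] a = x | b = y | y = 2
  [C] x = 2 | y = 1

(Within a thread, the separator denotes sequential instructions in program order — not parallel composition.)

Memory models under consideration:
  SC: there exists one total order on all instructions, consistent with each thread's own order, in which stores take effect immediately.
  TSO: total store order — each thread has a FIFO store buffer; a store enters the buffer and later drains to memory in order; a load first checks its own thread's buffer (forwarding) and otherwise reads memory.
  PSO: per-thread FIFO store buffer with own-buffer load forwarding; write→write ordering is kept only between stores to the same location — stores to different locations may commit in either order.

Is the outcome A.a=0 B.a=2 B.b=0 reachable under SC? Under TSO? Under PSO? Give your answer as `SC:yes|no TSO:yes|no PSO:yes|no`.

outcome vector order: (A.a,B.a,B.b)
SC: 7 outcomes — {(0,0,0) (0,0,1) (0,2,1) (2,0,0) (2,0,1) (2,2,0) (2,2,1)}
TSO: 8 outcomes — {(0,0,0) (0,0,1) (0,2,0) (0,2,1) (2,0,0) (2,0,1) (2,2,0) (2,2,1)}
PSO: 8 outcomes — {(0,0,0) (0,0,1) (0,2,0) (0,2,1) (2,0,0) (2,0,1) (2,2,0) (2,2,1)}
target (0,2,0) ∈ {TSO,PSO}

SC:no TSO:yes PSO:yes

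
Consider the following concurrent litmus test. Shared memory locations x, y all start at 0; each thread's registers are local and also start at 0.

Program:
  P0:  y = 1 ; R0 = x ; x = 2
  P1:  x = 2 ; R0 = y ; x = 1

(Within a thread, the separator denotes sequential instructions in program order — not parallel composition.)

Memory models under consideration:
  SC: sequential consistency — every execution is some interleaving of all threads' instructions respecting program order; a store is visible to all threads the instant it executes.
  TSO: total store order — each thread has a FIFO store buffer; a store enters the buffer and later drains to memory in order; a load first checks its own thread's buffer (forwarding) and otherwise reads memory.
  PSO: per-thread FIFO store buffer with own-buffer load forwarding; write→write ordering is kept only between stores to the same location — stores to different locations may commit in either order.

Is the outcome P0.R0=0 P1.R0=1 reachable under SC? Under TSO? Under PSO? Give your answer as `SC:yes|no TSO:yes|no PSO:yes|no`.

outcome vector order: (P0.R0,P1.R0)
[SC] allowed = {01; 10; 11; 20; 21}
[TSO] allowed = {00; 01; 10; 11; 20; 21}
[PSO] allowed = {00; 01; 10; 11; 20; 21}
target 01 ∈ {SC,TSO,PSO}

SC:yes TSO:yes PSO:yes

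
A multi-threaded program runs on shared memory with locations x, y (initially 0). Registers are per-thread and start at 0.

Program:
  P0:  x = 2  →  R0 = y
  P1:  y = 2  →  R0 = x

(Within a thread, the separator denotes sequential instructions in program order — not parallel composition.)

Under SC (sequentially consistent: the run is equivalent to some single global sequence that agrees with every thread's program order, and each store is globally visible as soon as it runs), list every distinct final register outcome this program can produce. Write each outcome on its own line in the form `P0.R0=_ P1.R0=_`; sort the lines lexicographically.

P0.R0=0 P1.R0=2
P0.R0=2 P1.R0=0
P0.R0=2 P1.R0=2

outcome vector order: (P0.R0,P1.R0)
|SC outcomes| = 3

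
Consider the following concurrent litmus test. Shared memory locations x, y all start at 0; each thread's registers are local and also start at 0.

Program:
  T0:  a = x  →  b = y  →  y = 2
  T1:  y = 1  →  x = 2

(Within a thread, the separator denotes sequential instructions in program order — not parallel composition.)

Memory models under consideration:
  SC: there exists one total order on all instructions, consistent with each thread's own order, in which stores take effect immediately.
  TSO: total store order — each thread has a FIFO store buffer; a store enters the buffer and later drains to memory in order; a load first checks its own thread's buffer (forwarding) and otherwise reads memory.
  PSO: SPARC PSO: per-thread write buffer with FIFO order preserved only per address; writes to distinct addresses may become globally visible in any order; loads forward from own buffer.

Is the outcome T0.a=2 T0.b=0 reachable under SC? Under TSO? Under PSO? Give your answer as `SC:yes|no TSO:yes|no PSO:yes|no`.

outcome vector order: (T0.a,T0.b)
[SC] allowed = {0/0 0/1 2/1}
[TSO] allowed = {0/0 0/1 2/1}
[PSO] allowed = {0/0 0/1 2/0 2/1}
target 2/0 ∈ {PSO}

SC:no TSO:no PSO:yes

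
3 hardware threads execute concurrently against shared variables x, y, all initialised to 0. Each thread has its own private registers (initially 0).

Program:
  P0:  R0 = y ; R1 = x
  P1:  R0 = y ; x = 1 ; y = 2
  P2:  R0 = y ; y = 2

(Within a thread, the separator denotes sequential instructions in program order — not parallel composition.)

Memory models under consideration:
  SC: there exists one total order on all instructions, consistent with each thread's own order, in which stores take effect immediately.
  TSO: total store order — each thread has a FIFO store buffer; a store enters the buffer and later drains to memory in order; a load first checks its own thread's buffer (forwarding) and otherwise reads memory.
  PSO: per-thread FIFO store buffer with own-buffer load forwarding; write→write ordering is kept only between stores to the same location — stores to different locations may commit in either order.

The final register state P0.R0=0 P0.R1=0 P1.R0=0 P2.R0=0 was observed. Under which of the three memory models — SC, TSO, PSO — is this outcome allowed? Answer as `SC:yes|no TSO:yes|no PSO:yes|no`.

SC:yes TSO:yes PSO:yes

outcome vector order: (P0.R0,P0.R1,P1.R0,P2.R0)
SC: 11 outcomes — {<0 0 0 0>; <0 0 0 2>; <0 0 2 0>; <0 1 0 0>; <0 1 0 2>; <0 1 2 0>; <2 0 0 0>; <2 0 2 0>; <2 1 0 0>; <2 1 0 2>; <2 1 2 0>}
TSO: 11 outcomes — {<0 0 0 0>; <0 0 0 2>; <0 0 2 0>; <0 1 0 0>; <0 1 0 2>; <0 1 2 0>; <2 0 0 0>; <2 0 2 0>; <2 1 0 0>; <2 1 0 2>; <2 1 2 0>}
PSO: 12 outcomes — {<0 0 0 0>; <0 0 0 2>; <0 0 2 0>; <0 1 0 0>; <0 1 0 2>; <0 1 2 0>; <2 0 0 0>; <2 0 0 2>; <2 0 2 0>; <2 1 0 0>; <2 1 0 2>; <2 1 2 0>}
target <0 0 0 0> ∈ {SC,TSO,PSO}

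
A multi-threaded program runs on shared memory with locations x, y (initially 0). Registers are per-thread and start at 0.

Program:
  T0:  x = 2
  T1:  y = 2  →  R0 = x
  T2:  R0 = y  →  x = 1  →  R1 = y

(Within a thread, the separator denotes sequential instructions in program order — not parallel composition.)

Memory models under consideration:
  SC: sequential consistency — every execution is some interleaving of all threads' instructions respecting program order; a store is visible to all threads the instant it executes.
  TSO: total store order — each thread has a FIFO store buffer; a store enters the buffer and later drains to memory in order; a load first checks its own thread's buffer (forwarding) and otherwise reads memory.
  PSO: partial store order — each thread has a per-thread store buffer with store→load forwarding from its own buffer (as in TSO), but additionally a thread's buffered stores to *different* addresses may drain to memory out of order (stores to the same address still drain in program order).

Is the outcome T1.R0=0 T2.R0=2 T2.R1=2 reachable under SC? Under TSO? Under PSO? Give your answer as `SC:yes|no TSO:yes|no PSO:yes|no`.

outcome vector order: (T1.R0,T2.R0,T2.R1)
under SC → <0 0 2>, <0 2 2>, <1 0 0>, <1 0 2>, <1 2 2>, <2 0 0>, <2 0 2>, <2 2 2>
under TSO → <0 0 0>, <0 0 2>, <0 2 2>, <1 0 0>, <1 0 2>, <1 2 2>, <2 0 0>, <2 0 2>, <2 2 2>
under PSO → <0 0 0>, <0 0 2>, <0 2 2>, <1 0 0>, <1 0 2>, <1 2 2>, <2 0 0>, <2 0 2>, <2 2 2>
target <0 2 2> ∈ {SC,TSO,PSO}

SC:yes TSO:yes PSO:yes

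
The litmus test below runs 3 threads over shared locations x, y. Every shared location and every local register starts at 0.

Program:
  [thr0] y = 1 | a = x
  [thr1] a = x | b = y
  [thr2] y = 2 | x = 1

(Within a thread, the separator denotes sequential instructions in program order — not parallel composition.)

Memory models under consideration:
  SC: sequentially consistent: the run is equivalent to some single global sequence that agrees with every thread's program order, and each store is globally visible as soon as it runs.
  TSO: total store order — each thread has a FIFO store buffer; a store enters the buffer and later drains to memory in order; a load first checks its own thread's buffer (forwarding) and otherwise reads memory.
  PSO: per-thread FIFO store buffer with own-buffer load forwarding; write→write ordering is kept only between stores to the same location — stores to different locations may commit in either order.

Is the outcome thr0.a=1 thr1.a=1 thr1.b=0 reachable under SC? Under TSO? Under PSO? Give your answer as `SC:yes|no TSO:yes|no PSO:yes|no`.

SC:no TSO:no PSO:yes

outcome vector order: (thr0.a,thr1.a,thr1.b)
under SC → (0,0,0) (0,0,1) (0,0,2) (0,1,1) (0,1,2) (1,0,0) (1,0,1) (1,0,2) (1,1,1) (1,1,2)
under TSO → (0,0,0) (0,0,1) (0,0,2) (0,1,1) (0,1,2) (1,0,0) (1,0,1) (1,0,2) (1,1,1) (1,1,2)
under PSO → (0,0,0) (0,0,1) (0,0,2) (0,1,0) (0,1,1) (0,1,2) (1,0,0) (1,0,1) (1,0,2) (1,1,0) (1,1,1) (1,1,2)
target (1,1,0) ∈ {PSO}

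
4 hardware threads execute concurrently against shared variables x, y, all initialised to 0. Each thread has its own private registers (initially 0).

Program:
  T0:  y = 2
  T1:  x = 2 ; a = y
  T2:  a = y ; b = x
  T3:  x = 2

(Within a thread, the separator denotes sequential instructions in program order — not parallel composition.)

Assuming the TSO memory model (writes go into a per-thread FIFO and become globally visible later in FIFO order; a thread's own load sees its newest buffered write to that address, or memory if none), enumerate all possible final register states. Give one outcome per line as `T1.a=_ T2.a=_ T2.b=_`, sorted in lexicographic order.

outcome vector order: (T1.a,T2.a,T2.b)
|TSO outcomes| = 8

T1.a=0 T2.a=0 T2.b=0
T1.a=0 T2.a=0 T2.b=2
T1.a=0 T2.a=2 T2.b=0
T1.a=0 T2.a=2 T2.b=2
T1.a=2 T2.a=0 T2.b=0
T1.a=2 T2.a=0 T2.b=2
T1.a=2 T2.a=2 T2.b=0
T1.a=2 T2.a=2 T2.b=2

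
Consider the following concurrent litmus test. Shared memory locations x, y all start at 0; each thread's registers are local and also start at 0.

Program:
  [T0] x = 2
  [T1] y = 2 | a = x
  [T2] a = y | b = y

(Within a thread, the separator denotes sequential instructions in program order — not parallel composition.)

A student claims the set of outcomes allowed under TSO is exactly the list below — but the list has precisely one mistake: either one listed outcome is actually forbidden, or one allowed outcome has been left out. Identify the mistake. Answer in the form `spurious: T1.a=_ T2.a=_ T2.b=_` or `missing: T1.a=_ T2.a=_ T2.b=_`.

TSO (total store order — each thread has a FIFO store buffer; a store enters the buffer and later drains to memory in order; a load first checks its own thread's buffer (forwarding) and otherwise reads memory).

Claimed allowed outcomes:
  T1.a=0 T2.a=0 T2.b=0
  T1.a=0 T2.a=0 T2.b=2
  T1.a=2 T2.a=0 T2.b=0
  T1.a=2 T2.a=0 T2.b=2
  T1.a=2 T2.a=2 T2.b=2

outcome vector order: (T1.a,T2.a,T2.b)
[TSO] allowed = {(0,0,0); (0,0,2); (0,2,2); (2,0,0); (2,0,2); (2,2,2)}
TSO∖claimed = {(0,2,2)}

missing: T1.a=0 T2.a=2 T2.b=2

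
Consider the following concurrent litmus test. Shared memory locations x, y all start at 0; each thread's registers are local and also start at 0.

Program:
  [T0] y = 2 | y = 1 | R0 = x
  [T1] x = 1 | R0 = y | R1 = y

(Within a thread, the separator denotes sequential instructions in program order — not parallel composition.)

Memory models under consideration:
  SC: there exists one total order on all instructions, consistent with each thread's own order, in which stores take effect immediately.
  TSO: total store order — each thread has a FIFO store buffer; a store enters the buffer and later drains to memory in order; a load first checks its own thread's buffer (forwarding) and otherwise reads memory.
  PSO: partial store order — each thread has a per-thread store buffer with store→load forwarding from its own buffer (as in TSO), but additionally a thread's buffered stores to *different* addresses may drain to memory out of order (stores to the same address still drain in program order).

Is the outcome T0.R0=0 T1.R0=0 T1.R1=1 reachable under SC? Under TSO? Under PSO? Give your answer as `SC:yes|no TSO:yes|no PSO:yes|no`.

outcome vector order: (T0.R0,T1.R0,T1.R1)
SC (7): 0/1/1; 1/0/0; 1/0/1; 1/0/2; 1/1/1; 1/2/1; 1/2/2
TSO (12): 0/0/0; 0/0/1; 0/0/2; 0/1/1; 0/2/1; 0/2/2; 1/0/0; 1/0/1; 1/0/2; 1/1/1; 1/2/1; 1/2/2
PSO (12): 0/0/0; 0/0/1; 0/0/2; 0/1/1; 0/2/1; 0/2/2; 1/0/0; 1/0/1; 1/0/2; 1/1/1; 1/2/1; 1/2/2
target 0/0/1 ∈ {TSO,PSO}

SC:no TSO:yes PSO:yes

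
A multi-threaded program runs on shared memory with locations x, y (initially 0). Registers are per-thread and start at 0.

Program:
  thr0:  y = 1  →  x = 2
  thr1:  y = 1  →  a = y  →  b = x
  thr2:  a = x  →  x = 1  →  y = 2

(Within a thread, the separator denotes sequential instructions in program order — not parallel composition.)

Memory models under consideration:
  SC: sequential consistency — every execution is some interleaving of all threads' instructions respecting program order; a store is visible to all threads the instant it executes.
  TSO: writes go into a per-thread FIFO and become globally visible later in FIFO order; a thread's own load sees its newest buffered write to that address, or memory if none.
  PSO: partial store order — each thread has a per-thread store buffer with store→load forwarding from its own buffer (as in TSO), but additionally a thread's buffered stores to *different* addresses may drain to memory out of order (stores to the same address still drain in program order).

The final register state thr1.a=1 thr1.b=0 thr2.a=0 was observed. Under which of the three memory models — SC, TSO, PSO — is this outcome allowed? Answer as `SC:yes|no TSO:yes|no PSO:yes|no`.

SC:yes TSO:yes PSO:yes

outcome vector order: (thr1.a,thr1.b,thr2.a)
under SC → <1 0 0> <1 0 2> <1 1 0> <1 1 2> <1 2 0> <1 2 2> <2 1 0> <2 1 2> <2 2 0>
under TSO → <1 0 0> <1 0 2> <1 1 0> <1 1 2> <1 2 0> <1 2 2> <2 1 0> <2 1 2> <2 2 0>
under PSO → <1 0 0> <1 0 2> <1 1 0> <1 1 2> <1 2 0> <1 2 2> <2 0 0> <2 1 0> <2 1 2> <2 2 0> <2 2 2>
target <1 0 0> ∈ {SC,TSO,PSO}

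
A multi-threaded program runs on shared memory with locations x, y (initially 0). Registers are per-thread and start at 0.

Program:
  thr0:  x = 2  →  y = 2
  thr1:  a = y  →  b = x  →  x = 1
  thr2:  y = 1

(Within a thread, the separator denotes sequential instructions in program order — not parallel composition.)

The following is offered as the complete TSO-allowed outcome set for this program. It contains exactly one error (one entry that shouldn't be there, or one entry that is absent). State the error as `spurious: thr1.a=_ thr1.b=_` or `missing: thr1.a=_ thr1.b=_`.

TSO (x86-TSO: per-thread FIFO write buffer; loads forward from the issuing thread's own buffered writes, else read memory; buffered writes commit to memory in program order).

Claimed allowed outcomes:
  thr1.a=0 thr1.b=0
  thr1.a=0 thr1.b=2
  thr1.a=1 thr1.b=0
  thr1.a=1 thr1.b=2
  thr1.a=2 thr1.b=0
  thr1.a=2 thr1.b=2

spurious: thr1.a=2 thr1.b=0

outcome vector order: (thr1.a,thr1.b)
TSO (5): (0,0) (0,2) (1,0) (1,2) (2,2)
claimed∖TSO = {(2,0)}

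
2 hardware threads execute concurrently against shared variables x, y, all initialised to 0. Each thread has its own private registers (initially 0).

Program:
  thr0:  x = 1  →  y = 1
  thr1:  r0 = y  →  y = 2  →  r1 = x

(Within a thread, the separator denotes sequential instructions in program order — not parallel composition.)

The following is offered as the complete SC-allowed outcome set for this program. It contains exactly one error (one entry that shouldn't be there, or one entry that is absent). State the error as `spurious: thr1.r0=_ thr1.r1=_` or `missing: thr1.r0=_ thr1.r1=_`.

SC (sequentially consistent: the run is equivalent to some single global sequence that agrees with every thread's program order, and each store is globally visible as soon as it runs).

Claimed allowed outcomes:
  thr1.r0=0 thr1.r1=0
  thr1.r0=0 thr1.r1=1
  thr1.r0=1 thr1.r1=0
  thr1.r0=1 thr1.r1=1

spurious: thr1.r0=1 thr1.r1=0

outcome vector order: (thr1.r0,thr1.r1)
under SC → 0/0, 0/1, 1/1
claimed∖SC = {1/0}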